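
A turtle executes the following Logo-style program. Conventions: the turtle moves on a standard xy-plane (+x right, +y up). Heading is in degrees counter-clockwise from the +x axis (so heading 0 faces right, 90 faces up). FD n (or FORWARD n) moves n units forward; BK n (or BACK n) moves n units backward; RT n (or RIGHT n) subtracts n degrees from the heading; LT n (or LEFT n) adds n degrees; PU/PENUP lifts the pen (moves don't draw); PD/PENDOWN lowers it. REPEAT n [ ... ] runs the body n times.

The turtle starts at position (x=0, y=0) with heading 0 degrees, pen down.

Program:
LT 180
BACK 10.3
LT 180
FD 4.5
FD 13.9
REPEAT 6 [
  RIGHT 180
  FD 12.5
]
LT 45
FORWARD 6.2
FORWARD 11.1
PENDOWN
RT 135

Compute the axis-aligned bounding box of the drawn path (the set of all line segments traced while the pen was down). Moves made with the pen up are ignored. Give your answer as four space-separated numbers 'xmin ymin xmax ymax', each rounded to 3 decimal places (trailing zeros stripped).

Answer: 0 0 40.933 12.233

Derivation:
Executing turtle program step by step:
Start: pos=(0,0), heading=0, pen down
LT 180: heading 0 -> 180
BK 10.3: (0,0) -> (10.3,0) [heading=180, draw]
LT 180: heading 180 -> 0
FD 4.5: (10.3,0) -> (14.8,0) [heading=0, draw]
FD 13.9: (14.8,0) -> (28.7,0) [heading=0, draw]
REPEAT 6 [
  -- iteration 1/6 --
  RT 180: heading 0 -> 180
  FD 12.5: (28.7,0) -> (16.2,0) [heading=180, draw]
  -- iteration 2/6 --
  RT 180: heading 180 -> 0
  FD 12.5: (16.2,0) -> (28.7,0) [heading=0, draw]
  -- iteration 3/6 --
  RT 180: heading 0 -> 180
  FD 12.5: (28.7,0) -> (16.2,0) [heading=180, draw]
  -- iteration 4/6 --
  RT 180: heading 180 -> 0
  FD 12.5: (16.2,0) -> (28.7,0) [heading=0, draw]
  -- iteration 5/6 --
  RT 180: heading 0 -> 180
  FD 12.5: (28.7,0) -> (16.2,0) [heading=180, draw]
  -- iteration 6/6 --
  RT 180: heading 180 -> 0
  FD 12.5: (16.2,0) -> (28.7,0) [heading=0, draw]
]
LT 45: heading 0 -> 45
FD 6.2: (28.7,0) -> (33.084,4.384) [heading=45, draw]
FD 11.1: (33.084,4.384) -> (40.933,12.233) [heading=45, draw]
PD: pen down
RT 135: heading 45 -> 270
Final: pos=(40.933,12.233), heading=270, 11 segment(s) drawn

Segment endpoints: x in {0, 10.3, 14.8, 16.2, 28.7, 33.084, 40.933}, y in {0, 0, 0, 0, 0, 0, 0, 0, 4.384, 12.233}
xmin=0, ymin=0, xmax=40.933, ymax=12.233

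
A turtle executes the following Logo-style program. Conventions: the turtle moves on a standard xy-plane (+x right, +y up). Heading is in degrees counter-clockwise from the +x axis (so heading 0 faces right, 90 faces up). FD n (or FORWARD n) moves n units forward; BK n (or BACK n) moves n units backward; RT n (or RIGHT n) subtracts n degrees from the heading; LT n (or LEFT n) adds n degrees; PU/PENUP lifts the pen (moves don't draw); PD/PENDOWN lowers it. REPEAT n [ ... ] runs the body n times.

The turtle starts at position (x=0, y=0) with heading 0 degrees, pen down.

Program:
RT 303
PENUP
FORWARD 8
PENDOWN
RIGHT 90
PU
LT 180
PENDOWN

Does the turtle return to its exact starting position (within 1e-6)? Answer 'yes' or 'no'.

Answer: no

Derivation:
Executing turtle program step by step:
Start: pos=(0,0), heading=0, pen down
RT 303: heading 0 -> 57
PU: pen up
FD 8: (0,0) -> (4.357,6.709) [heading=57, move]
PD: pen down
RT 90: heading 57 -> 327
PU: pen up
LT 180: heading 327 -> 147
PD: pen down
Final: pos=(4.357,6.709), heading=147, 0 segment(s) drawn

Start position: (0, 0)
Final position: (4.357, 6.709)
Distance = 8; >= 1e-6 -> NOT closed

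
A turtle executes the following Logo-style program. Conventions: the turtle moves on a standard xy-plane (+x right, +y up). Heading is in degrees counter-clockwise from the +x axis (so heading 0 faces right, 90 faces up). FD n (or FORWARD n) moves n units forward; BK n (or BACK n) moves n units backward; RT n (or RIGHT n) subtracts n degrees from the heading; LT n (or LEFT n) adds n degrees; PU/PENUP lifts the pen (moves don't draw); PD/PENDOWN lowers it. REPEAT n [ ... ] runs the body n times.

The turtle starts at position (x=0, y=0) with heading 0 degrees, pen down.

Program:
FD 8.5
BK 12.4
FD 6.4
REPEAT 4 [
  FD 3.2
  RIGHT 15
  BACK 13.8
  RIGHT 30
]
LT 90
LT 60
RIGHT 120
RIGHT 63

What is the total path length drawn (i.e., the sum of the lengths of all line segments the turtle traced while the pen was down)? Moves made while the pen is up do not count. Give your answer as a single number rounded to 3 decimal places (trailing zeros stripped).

Answer: 95.3

Derivation:
Executing turtle program step by step:
Start: pos=(0,0), heading=0, pen down
FD 8.5: (0,0) -> (8.5,0) [heading=0, draw]
BK 12.4: (8.5,0) -> (-3.9,0) [heading=0, draw]
FD 6.4: (-3.9,0) -> (2.5,0) [heading=0, draw]
REPEAT 4 [
  -- iteration 1/4 --
  FD 3.2: (2.5,0) -> (5.7,0) [heading=0, draw]
  RT 15: heading 0 -> 345
  BK 13.8: (5.7,0) -> (-7.63,3.572) [heading=345, draw]
  RT 30: heading 345 -> 315
  -- iteration 2/4 --
  FD 3.2: (-7.63,3.572) -> (-5.367,1.309) [heading=315, draw]
  RT 15: heading 315 -> 300
  BK 13.8: (-5.367,1.309) -> (-12.267,13.26) [heading=300, draw]
  RT 30: heading 300 -> 270
  -- iteration 3/4 --
  FD 3.2: (-12.267,13.26) -> (-12.267,10.06) [heading=270, draw]
  RT 15: heading 270 -> 255
  BK 13.8: (-12.267,10.06) -> (-8.695,23.39) [heading=255, draw]
  RT 30: heading 255 -> 225
  -- iteration 4/4 --
  FD 3.2: (-8.695,23.39) -> (-10.958,21.127) [heading=225, draw]
  RT 15: heading 225 -> 210
  BK 13.8: (-10.958,21.127) -> (0.993,28.027) [heading=210, draw]
  RT 30: heading 210 -> 180
]
LT 90: heading 180 -> 270
LT 60: heading 270 -> 330
RT 120: heading 330 -> 210
RT 63: heading 210 -> 147
Final: pos=(0.993,28.027), heading=147, 11 segment(s) drawn

Segment lengths:
  seg 1: (0,0) -> (8.5,0), length = 8.5
  seg 2: (8.5,0) -> (-3.9,0), length = 12.4
  seg 3: (-3.9,0) -> (2.5,0), length = 6.4
  seg 4: (2.5,0) -> (5.7,0), length = 3.2
  seg 5: (5.7,0) -> (-7.63,3.572), length = 13.8
  seg 6: (-7.63,3.572) -> (-5.367,1.309), length = 3.2
  seg 7: (-5.367,1.309) -> (-12.267,13.26), length = 13.8
  seg 8: (-12.267,13.26) -> (-12.267,10.06), length = 3.2
  seg 9: (-12.267,10.06) -> (-8.695,23.39), length = 13.8
  seg 10: (-8.695,23.39) -> (-10.958,21.127), length = 3.2
  seg 11: (-10.958,21.127) -> (0.993,28.027), length = 13.8
Total = 95.3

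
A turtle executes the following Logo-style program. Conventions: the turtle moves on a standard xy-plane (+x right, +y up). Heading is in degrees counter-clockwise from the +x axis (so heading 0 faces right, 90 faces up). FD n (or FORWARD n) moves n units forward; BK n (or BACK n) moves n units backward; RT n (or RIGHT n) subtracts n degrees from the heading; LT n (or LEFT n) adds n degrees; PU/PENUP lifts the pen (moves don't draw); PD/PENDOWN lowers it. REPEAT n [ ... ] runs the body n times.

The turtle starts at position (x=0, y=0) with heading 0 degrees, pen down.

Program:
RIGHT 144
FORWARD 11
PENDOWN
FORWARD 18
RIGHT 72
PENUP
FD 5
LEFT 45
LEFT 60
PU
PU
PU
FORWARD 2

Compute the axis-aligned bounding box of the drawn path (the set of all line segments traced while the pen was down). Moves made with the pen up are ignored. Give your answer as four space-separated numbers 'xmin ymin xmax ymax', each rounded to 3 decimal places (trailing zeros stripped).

Answer: -23.461 -17.046 0 0

Derivation:
Executing turtle program step by step:
Start: pos=(0,0), heading=0, pen down
RT 144: heading 0 -> 216
FD 11: (0,0) -> (-8.899,-6.466) [heading=216, draw]
PD: pen down
FD 18: (-8.899,-6.466) -> (-23.461,-17.046) [heading=216, draw]
RT 72: heading 216 -> 144
PU: pen up
FD 5: (-23.461,-17.046) -> (-27.507,-14.107) [heading=144, move]
LT 45: heading 144 -> 189
LT 60: heading 189 -> 249
PU: pen up
PU: pen up
PU: pen up
FD 2: (-27.507,-14.107) -> (-28.223,-15.974) [heading=249, move]
Final: pos=(-28.223,-15.974), heading=249, 2 segment(s) drawn

Segment endpoints: x in {-23.461, -8.899, 0}, y in {-17.046, -6.466, 0}
xmin=-23.461, ymin=-17.046, xmax=0, ymax=0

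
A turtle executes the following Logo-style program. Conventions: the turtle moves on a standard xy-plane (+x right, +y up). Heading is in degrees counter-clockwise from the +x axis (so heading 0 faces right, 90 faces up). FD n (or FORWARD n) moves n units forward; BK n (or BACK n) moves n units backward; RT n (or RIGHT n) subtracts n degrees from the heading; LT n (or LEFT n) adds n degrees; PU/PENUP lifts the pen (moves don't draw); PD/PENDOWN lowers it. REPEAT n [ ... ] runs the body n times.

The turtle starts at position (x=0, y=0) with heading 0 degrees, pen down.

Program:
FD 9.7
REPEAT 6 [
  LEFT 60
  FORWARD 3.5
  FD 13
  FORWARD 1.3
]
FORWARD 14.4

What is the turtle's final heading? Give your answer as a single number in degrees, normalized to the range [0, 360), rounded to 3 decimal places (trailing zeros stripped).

Executing turtle program step by step:
Start: pos=(0,0), heading=0, pen down
FD 9.7: (0,0) -> (9.7,0) [heading=0, draw]
REPEAT 6 [
  -- iteration 1/6 --
  LT 60: heading 0 -> 60
  FD 3.5: (9.7,0) -> (11.45,3.031) [heading=60, draw]
  FD 13: (11.45,3.031) -> (17.95,14.289) [heading=60, draw]
  FD 1.3: (17.95,14.289) -> (18.6,15.415) [heading=60, draw]
  -- iteration 2/6 --
  LT 60: heading 60 -> 120
  FD 3.5: (18.6,15.415) -> (16.85,18.446) [heading=120, draw]
  FD 13: (16.85,18.446) -> (10.35,29.705) [heading=120, draw]
  FD 1.3: (10.35,29.705) -> (9.7,30.831) [heading=120, draw]
  -- iteration 3/6 --
  LT 60: heading 120 -> 180
  FD 3.5: (9.7,30.831) -> (6.2,30.831) [heading=180, draw]
  FD 13: (6.2,30.831) -> (-6.8,30.831) [heading=180, draw]
  FD 1.3: (-6.8,30.831) -> (-8.1,30.831) [heading=180, draw]
  -- iteration 4/6 --
  LT 60: heading 180 -> 240
  FD 3.5: (-8.1,30.831) -> (-9.85,27.799) [heading=240, draw]
  FD 13: (-9.85,27.799) -> (-16.35,16.541) [heading=240, draw]
  FD 1.3: (-16.35,16.541) -> (-17,15.415) [heading=240, draw]
  -- iteration 5/6 --
  LT 60: heading 240 -> 300
  FD 3.5: (-17,15.415) -> (-15.25,12.384) [heading=300, draw]
  FD 13: (-15.25,12.384) -> (-8.75,1.126) [heading=300, draw]
  FD 1.3: (-8.75,1.126) -> (-8.1,0) [heading=300, draw]
  -- iteration 6/6 --
  LT 60: heading 300 -> 0
  FD 3.5: (-8.1,0) -> (-4.6,0) [heading=0, draw]
  FD 13: (-4.6,0) -> (8.4,0) [heading=0, draw]
  FD 1.3: (8.4,0) -> (9.7,0) [heading=0, draw]
]
FD 14.4: (9.7,0) -> (24.1,0) [heading=0, draw]
Final: pos=(24.1,0), heading=0, 20 segment(s) drawn

Answer: 0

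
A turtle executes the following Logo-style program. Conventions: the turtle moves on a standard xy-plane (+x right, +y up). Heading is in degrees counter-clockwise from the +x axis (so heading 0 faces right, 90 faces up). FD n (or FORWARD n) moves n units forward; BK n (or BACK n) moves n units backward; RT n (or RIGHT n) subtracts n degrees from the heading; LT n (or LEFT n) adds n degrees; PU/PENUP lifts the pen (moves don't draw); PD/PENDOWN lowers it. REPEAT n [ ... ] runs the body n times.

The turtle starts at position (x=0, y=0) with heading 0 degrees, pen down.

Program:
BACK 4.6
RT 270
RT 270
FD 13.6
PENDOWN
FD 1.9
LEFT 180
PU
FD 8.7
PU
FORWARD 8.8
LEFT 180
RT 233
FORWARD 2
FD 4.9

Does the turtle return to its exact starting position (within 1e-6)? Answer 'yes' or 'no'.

Answer: no

Derivation:
Executing turtle program step by step:
Start: pos=(0,0), heading=0, pen down
BK 4.6: (0,0) -> (-4.6,0) [heading=0, draw]
RT 270: heading 0 -> 90
RT 270: heading 90 -> 180
FD 13.6: (-4.6,0) -> (-18.2,0) [heading=180, draw]
PD: pen down
FD 1.9: (-18.2,0) -> (-20.1,0) [heading=180, draw]
LT 180: heading 180 -> 0
PU: pen up
FD 8.7: (-20.1,0) -> (-11.4,0) [heading=0, move]
PU: pen up
FD 8.8: (-11.4,0) -> (-2.6,0) [heading=0, move]
LT 180: heading 0 -> 180
RT 233: heading 180 -> 307
FD 2: (-2.6,0) -> (-1.396,-1.597) [heading=307, move]
FD 4.9: (-1.396,-1.597) -> (1.553,-5.511) [heading=307, move]
Final: pos=(1.553,-5.511), heading=307, 3 segment(s) drawn

Start position: (0, 0)
Final position: (1.553, -5.511)
Distance = 5.725; >= 1e-6 -> NOT closed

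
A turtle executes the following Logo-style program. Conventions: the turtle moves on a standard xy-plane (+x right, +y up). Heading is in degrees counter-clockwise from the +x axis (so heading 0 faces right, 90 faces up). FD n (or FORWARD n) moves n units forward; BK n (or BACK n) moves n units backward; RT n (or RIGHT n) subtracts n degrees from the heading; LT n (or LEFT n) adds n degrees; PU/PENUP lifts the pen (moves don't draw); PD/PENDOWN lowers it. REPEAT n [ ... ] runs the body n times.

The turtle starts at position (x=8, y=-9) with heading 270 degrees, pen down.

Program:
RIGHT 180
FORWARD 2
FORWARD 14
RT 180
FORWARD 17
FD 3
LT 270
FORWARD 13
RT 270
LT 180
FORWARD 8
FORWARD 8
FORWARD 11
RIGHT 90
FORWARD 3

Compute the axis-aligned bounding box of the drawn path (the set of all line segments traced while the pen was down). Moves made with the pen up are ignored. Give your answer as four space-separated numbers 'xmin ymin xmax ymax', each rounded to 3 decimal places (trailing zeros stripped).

Answer: -5 -13 8 14

Derivation:
Executing turtle program step by step:
Start: pos=(8,-9), heading=270, pen down
RT 180: heading 270 -> 90
FD 2: (8,-9) -> (8,-7) [heading=90, draw]
FD 14: (8,-7) -> (8,7) [heading=90, draw]
RT 180: heading 90 -> 270
FD 17: (8,7) -> (8,-10) [heading=270, draw]
FD 3: (8,-10) -> (8,-13) [heading=270, draw]
LT 270: heading 270 -> 180
FD 13: (8,-13) -> (-5,-13) [heading=180, draw]
RT 270: heading 180 -> 270
LT 180: heading 270 -> 90
FD 8: (-5,-13) -> (-5,-5) [heading=90, draw]
FD 8: (-5,-5) -> (-5,3) [heading=90, draw]
FD 11: (-5,3) -> (-5,14) [heading=90, draw]
RT 90: heading 90 -> 0
FD 3: (-5,14) -> (-2,14) [heading=0, draw]
Final: pos=(-2,14), heading=0, 9 segment(s) drawn

Segment endpoints: x in {-5, -5, -5, -5, -2, 8, 8}, y in {-13, -13, -10, -9, -7, -5, 3, 7, 14}
xmin=-5, ymin=-13, xmax=8, ymax=14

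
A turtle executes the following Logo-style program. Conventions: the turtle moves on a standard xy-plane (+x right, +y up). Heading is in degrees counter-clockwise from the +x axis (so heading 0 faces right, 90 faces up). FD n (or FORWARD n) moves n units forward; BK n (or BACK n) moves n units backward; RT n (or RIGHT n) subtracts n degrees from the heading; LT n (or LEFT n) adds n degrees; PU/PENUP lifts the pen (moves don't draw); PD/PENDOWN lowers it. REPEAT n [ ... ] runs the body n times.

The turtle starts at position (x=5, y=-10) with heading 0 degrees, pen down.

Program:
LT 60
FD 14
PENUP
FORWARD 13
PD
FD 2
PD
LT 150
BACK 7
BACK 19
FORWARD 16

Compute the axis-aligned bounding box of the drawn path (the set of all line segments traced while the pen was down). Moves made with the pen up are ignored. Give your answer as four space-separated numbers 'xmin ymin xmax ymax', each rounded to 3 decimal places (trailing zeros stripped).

Answer: 5 -10 42.017 28.115

Derivation:
Executing turtle program step by step:
Start: pos=(5,-10), heading=0, pen down
LT 60: heading 0 -> 60
FD 14: (5,-10) -> (12,2.124) [heading=60, draw]
PU: pen up
FD 13: (12,2.124) -> (18.5,13.383) [heading=60, move]
PD: pen down
FD 2: (18.5,13.383) -> (19.5,15.115) [heading=60, draw]
PD: pen down
LT 150: heading 60 -> 210
BK 7: (19.5,15.115) -> (25.562,18.615) [heading=210, draw]
BK 19: (25.562,18.615) -> (42.017,28.115) [heading=210, draw]
FD 16: (42.017,28.115) -> (28.16,20.115) [heading=210, draw]
Final: pos=(28.16,20.115), heading=210, 5 segment(s) drawn

Segment endpoints: x in {5, 12, 18.5, 19.5, 25.562, 28.16, 42.017}, y in {-10, 2.124, 13.383, 15.115, 18.615, 20.115, 28.115}
xmin=5, ymin=-10, xmax=42.017, ymax=28.115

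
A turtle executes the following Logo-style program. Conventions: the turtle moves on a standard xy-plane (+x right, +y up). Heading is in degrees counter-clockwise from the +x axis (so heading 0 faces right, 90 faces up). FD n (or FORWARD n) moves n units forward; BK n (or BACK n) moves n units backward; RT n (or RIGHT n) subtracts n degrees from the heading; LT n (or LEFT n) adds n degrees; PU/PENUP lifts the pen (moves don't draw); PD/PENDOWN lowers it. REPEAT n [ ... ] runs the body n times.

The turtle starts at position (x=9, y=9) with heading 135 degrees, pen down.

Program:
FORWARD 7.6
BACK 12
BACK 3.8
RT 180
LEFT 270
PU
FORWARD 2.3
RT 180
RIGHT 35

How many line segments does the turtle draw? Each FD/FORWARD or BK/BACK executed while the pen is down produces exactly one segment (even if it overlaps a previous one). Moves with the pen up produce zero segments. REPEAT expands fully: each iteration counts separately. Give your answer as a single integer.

Executing turtle program step by step:
Start: pos=(9,9), heading=135, pen down
FD 7.6: (9,9) -> (3.626,14.374) [heading=135, draw]
BK 12: (3.626,14.374) -> (12.111,5.889) [heading=135, draw]
BK 3.8: (12.111,5.889) -> (14.798,3.202) [heading=135, draw]
RT 180: heading 135 -> 315
LT 270: heading 315 -> 225
PU: pen up
FD 2.3: (14.798,3.202) -> (13.172,1.575) [heading=225, move]
RT 180: heading 225 -> 45
RT 35: heading 45 -> 10
Final: pos=(13.172,1.575), heading=10, 3 segment(s) drawn
Segments drawn: 3

Answer: 3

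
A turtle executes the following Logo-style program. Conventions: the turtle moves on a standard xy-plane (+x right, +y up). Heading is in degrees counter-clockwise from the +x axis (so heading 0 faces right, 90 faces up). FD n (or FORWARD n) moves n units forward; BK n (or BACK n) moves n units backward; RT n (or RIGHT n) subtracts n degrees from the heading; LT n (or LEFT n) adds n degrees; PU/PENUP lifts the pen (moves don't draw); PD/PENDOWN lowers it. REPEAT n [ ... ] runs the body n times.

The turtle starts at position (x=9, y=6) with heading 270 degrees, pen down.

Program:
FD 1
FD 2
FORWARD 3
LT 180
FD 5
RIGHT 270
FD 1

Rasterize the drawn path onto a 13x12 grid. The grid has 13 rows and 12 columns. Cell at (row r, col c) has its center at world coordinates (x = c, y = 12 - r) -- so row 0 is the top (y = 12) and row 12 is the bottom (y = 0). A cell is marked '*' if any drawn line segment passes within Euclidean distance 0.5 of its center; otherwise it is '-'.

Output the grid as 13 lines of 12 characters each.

Answer: ------------
------------
------------
------------
------------
------------
---------*--
--------**--
---------*--
---------*--
---------*--
---------*--
---------*--

Derivation:
Segment 0: (9,6) -> (9,5)
Segment 1: (9,5) -> (9,3)
Segment 2: (9,3) -> (9,0)
Segment 3: (9,0) -> (9,5)
Segment 4: (9,5) -> (8,5)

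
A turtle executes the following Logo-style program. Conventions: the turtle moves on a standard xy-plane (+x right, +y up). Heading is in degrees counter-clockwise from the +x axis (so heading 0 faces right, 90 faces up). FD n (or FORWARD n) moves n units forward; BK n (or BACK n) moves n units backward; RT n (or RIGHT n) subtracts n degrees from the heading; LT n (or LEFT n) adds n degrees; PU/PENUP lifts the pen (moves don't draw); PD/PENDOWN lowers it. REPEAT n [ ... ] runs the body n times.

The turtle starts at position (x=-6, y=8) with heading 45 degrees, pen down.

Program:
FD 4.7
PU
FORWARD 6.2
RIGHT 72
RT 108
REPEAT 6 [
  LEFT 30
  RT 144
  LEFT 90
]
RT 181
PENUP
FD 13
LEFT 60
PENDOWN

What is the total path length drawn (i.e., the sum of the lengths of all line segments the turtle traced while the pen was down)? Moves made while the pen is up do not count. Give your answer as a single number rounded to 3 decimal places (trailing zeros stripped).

Answer: 4.7

Derivation:
Executing turtle program step by step:
Start: pos=(-6,8), heading=45, pen down
FD 4.7: (-6,8) -> (-2.677,11.323) [heading=45, draw]
PU: pen up
FD 6.2: (-2.677,11.323) -> (1.707,15.707) [heading=45, move]
RT 72: heading 45 -> 333
RT 108: heading 333 -> 225
REPEAT 6 [
  -- iteration 1/6 --
  LT 30: heading 225 -> 255
  RT 144: heading 255 -> 111
  LT 90: heading 111 -> 201
  -- iteration 2/6 --
  LT 30: heading 201 -> 231
  RT 144: heading 231 -> 87
  LT 90: heading 87 -> 177
  -- iteration 3/6 --
  LT 30: heading 177 -> 207
  RT 144: heading 207 -> 63
  LT 90: heading 63 -> 153
  -- iteration 4/6 --
  LT 30: heading 153 -> 183
  RT 144: heading 183 -> 39
  LT 90: heading 39 -> 129
  -- iteration 5/6 --
  LT 30: heading 129 -> 159
  RT 144: heading 159 -> 15
  LT 90: heading 15 -> 105
  -- iteration 6/6 --
  LT 30: heading 105 -> 135
  RT 144: heading 135 -> 351
  LT 90: heading 351 -> 81
]
RT 181: heading 81 -> 260
PU: pen up
FD 13: (1.707,15.707) -> (-0.55,2.905) [heading=260, move]
LT 60: heading 260 -> 320
PD: pen down
Final: pos=(-0.55,2.905), heading=320, 1 segment(s) drawn

Segment lengths:
  seg 1: (-6,8) -> (-2.677,11.323), length = 4.7
Total = 4.7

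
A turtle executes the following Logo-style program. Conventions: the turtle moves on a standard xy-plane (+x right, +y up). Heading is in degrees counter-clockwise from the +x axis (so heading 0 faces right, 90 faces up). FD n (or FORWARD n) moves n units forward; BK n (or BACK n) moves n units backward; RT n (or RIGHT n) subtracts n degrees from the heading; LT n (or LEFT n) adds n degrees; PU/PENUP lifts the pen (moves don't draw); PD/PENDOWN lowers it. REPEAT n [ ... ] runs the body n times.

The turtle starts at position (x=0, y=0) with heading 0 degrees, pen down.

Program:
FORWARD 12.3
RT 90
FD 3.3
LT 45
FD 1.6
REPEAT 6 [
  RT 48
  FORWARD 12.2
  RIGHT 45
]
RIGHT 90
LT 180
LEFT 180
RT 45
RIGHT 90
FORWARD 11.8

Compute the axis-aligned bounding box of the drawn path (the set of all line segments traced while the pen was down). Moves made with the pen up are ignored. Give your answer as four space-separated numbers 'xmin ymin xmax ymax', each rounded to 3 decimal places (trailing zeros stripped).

Executing turtle program step by step:
Start: pos=(0,0), heading=0, pen down
FD 12.3: (0,0) -> (12.3,0) [heading=0, draw]
RT 90: heading 0 -> 270
FD 3.3: (12.3,0) -> (12.3,-3.3) [heading=270, draw]
LT 45: heading 270 -> 315
FD 1.6: (12.3,-3.3) -> (13.431,-4.431) [heading=315, draw]
REPEAT 6 [
  -- iteration 1/6 --
  RT 48: heading 315 -> 267
  FD 12.2: (13.431,-4.431) -> (12.793,-16.615) [heading=267, draw]
  RT 45: heading 267 -> 222
  -- iteration 2/6 --
  RT 48: heading 222 -> 174
  FD 12.2: (12.793,-16.615) -> (0.66,-15.339) [heading=174, draw]
  RT 45: heading 174 -> 129
  -- iteration 3/6 --
  RT 48: heading 129 -> 81
  FD 12.2: (0.66,-15.339) -> (2.568,-3.29) [heading=81, draw]
  RT 45: heading 81 -> 36
  -- iteration 4/6 --
  RT 48: heading 36 -> 348
  FD 12.2: (2.568,-3.29) -> (14.502,-5.826) [heading=348, draw]
  RT 45: heading 348 -> 303
  -- iteration 5/6 --
  RT 48: heading 303 -> 255
  FD 12.2: (14.502,-5.826) -> (11.344,-17.61) [heading=255, draw]
  RT 45: heading 255 -> 210
  -- iteration 6/6 --
  RT 48: heading 210 -> 162
  FD 12.2: (11.344,-17.61) -> (-0.259,-13.84) [heading=162, draw]
  RT 45: heading 162 -> 117
]
RT 90: heading 117 -> 27
LT 180: heading 27 -> 207
LT 180: heading 207 -> 27
RT 45: heading 27 -> 342
RT 90: heading 342 -> 252
FD 11.8: (-0.259,-13.84) -> (-3.905,-25.063) [heading=252, draw]
Final: pos=(-3.905,-25.063), heading=252, 10 segment(s) drawn

Segment endpoints: x in {-3.905, -0.259, 0, 0.66, 2.568, 11.344, 12.3, 12.793, 13.431, 14.502}, y in {-25.063, -17.61, -16.615, -15.339, -13.84, -5.826, -4.431, -3.3, -3.29, 0}
xmin=-3.905, ymin=-25.063, xmax=14.502, ymax=0

Answer: -3.905 -25.063 14.502 0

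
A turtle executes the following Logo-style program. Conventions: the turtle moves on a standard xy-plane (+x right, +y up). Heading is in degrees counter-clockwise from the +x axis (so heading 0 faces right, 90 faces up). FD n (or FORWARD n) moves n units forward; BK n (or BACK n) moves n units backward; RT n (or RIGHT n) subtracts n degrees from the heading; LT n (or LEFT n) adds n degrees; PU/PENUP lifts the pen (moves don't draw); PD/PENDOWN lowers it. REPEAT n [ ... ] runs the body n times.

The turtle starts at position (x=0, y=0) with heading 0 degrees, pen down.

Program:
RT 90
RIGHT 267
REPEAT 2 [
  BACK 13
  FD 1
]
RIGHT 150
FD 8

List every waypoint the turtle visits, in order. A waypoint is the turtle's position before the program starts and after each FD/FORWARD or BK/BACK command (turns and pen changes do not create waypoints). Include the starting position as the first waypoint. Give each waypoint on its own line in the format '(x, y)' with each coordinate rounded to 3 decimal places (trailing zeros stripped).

Answer: (0, 0)
(-12.982, -0.68)
(-11.984, -0.628)
(-24.966, -1.308)
(-23.967, -1.256)
(-30.676, -5.613)

Derivation:
Executing turtle program step by step:
Start: pos=(0,0), heading=0, pen down
RT 90: heading 0 -> 270
RT 267: heading 270 -> 3
REPEAT 2 [
  -- iteration 1/2 --
  BK 13: (0,0) -> (-12.982,-0.68) [heading=3, draw]
  FD 1: (-12.982,-0.68) -> (-11.984,-0.628) [heading=3, draw]
  -- iteration 2/2 --
  BK 13: (-11.984,-0.628) -> (-24.966,-1.308) [heading=3, draw]
  FD 1: (-24.966,-1.308) -> (-23.967,-1.256) [heading=3, draw]
]
RT 150: heading 3 -> 213
FD 8: (-23.967,-1.256) -> (-30.676,-5.613) [heading=213, draw]
Final: pos=(-30.676,-5.613), heading=213, 5 segment(s) drawn
Waypoints (6 total):
(0, 0)
(-12.982, -0.68)
(-11.984, -0.628)
(-24.966, -1.308)
(-23.967, -1.256)
(-30.676, -5.613)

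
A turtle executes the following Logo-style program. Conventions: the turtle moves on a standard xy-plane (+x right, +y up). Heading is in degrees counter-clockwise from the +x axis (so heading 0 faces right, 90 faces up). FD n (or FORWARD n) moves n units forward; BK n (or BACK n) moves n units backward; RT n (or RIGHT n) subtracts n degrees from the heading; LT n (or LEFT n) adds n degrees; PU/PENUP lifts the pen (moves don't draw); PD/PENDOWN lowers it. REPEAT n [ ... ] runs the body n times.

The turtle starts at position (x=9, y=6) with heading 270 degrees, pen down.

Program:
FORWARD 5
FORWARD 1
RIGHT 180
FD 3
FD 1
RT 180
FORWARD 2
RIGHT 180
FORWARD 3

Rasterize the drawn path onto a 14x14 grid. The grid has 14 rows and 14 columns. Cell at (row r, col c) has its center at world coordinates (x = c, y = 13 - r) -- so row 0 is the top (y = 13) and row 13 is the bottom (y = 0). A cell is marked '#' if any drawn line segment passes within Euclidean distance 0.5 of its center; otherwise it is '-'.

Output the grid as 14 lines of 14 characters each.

Segment 0: (9,6) -> (9,1)
Segment 1: (9,1) -> (9,0)
Segment 2: (9,0) -> (9,3)
Segment 3: (9,3) -> (9,4)
Segment 4: (9,4) -> (9,2)
Segment 5: (9,2) -> (9,5)

Answer: --------------
--------------
--------------
--------------
--------------
--------------
--------------
---------#----
---------#----
---------#----
---------#----
---------#----
---------#----
---------#----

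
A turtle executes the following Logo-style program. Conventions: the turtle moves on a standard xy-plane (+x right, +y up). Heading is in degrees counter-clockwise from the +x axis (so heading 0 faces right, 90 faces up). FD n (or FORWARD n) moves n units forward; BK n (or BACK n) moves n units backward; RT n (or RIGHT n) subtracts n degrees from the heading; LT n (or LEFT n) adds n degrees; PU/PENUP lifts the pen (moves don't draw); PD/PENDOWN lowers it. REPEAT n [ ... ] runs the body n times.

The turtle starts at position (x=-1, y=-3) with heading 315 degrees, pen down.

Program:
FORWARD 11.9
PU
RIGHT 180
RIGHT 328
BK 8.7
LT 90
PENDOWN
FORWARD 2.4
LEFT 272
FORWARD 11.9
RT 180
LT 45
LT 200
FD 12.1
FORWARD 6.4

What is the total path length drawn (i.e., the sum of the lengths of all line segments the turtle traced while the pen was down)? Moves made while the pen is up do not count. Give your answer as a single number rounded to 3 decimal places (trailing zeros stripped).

Executing turtle program step by step:
Start: pos=(-1,-3), heading=315, pen down
FD 11.9: (-1,-3) -> (7.415,-11.415) [heading=315, draw]
PU: pen up
RT 180: heading 315 -> 135
RT 328: heading 135 -> 167
BK 8.7: (7.415,-11.415) -> (15.892,-13.372) [heading=167, move]
LT 90: heading 167 -> 257
PD: pen down
FD 2.4: (15.892,-13.372) -> (15.352,-15.71) [heading=257, draw]
LT 272: heading 257 -> 169
FD 11.9: (15.352,-15.71) -> (3.67,-13.44) [heading=169, draw]
RT 180: heading 169 -> 349
LT 45: heading 349 -> 34
LT 200: heading 34 -> 234
FD 12.1: (3.67,-13.44) -> (-3.442,-23.229) [heading=234, draw]
FD 6.4: (-3.442,-23.229) -> (-7.204,-28.406) [heading=234, draw]
Final: pos=(-7.204,-28.406), heading=234, 5 segment(s) drawn

Segment lengths:
  seg 1: (-1,-3) -> (7.415,-11.415), length = 11.9
  seg 2: (15.892,-13.372) -> (15.352,-15.71), length = 2.4
  seg 3: (15.352,-15.71) -> (3.67,-13.44), length = 11.9
  seg 4: (3.67,-13.44) -> (-3.442,-23.229), length = 12.1
  seg 5: (-3.442,-23.229) -> (-7.204,-28.406), length = 6.4
Total = 44.7

Answer: 44.7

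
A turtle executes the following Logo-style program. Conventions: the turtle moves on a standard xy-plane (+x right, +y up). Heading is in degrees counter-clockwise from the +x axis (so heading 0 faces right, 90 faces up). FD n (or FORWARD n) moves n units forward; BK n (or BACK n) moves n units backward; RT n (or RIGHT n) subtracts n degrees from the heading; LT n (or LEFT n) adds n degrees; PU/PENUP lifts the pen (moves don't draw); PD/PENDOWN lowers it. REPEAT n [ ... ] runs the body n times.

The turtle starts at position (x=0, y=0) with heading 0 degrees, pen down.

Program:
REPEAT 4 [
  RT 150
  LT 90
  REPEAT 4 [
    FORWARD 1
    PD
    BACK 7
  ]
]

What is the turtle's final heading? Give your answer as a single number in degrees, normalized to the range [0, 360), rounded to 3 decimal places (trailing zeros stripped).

Answer: 120

Derivation:
Executing turtle program step by step:
Start: pos=(0,0), heading=0, pen down
REPEAT 4 [
  -- iteration 1/4 --
  RT 150: heading 0 -> 210
  LT 90: heading 210 -> 300
  REPEAT 4 [
    -- iteration 1/4 --
    FD 1: (0,0) -> (0.5,-0.866) [heading=300, draw]
    PD: pen down
    BK 7: (0.5,-0.866) -> (-3,5.196) [heading=300, draw]
    -- iteration 2/4 --
    FD 1: (-3,5.196) -> (-2.5,4.33) [heading=300, draw]
    PD: pen down
    BK 7: (-2.5,4.33) -> (-6,10.392) [heading=300, draw]
    -- iteration 3/4 --
    FD 1: (-6,10.392) -> (-5.5,9.526) [heading=300, draw]
    PD: pen down
    BK 7: (-5.5,9.526) -> (-9,15.588) [heading=300, draw]
    -- iteration 4/4 --
    FD 1: (-9,15.588) -> (-8.5,14.722) [heading=300, draw]
    PD: pen down
    BK 7: (-8.5,14.722) -> (-12,20.785) [heading=300, draw]
  ]
  -- iteration 2/4 --
  RT 150: heading 300 -> 150
  LT 90: heading 150 -> 240
  REPEAT 4 [
    -- iteration 1/4 --
    FD 1: (-12,20.785) -> (-12.5,19.919) [heading=240, draw]
    PD: pen down
    BK 7: (-12.5,19.919) -> (-9,25.981) [heading=240, draw]
    -- iteration 2/4 --
    FD 1: (-9,25.981) -> (-9.5,25.115) [heading=240, draw]
    PD: pen down
    BK 7: (-9.5,25.115) -> (-6,31.177) [heading=240, draw]
    -- iteration 3/4 --
    FD 1: (-6,31.177) -> (-6.5,30.311) [heading=240, draw]
    PD: pen down
    BK 7: (-6.5,30.311) -> (-3,36.373) [heading=240, draw]
    -- iteration 4/4 --
    FD 1: (-3,36.373) -> (-3.5,35.507) [heading=240, draw]
    PD: pen down
    BK 7: (-3.5,35.507) -> (0,41.569) [heading=240, draw]
  ]
  -- iteration 3/4 --
  RT 150: heading 240 -> 90
  LT 90: heading 90 -> 180
  REPEAT 4 [
    -- iteration 1/4 --
    FD 1: (0,41.569) -> (-1,41.569) [heading=180, draw]
    PD: pen down
    BK 7: (-1,41.569) -> (6,41.569) [heading=180, draw]
    -- iteration 2/4 --
    FD 1: (6,41.569) -> (5,41.569) [heading=180, draw]
    PD: pen down
    BK 7: (5,41.569) -> (12,41.569) [heading=180, draw]
    -- iteration 3/4 --
    FD 1: (12,41.569) -> (11,41.569) [heading=180, draw]
    PD: pen down
    BK 7: (11,41.569) -> (18,41.569) [heading=180, draw]
    -- iteration 4/4 --
    FD 1: (18,41.569) -> (17,41.569) [heading=180, draw]
    PD: pen down
    BK 7: (17,41.569) -> (24,41.569) [heading=180, draw]
  ]
  -- iteration 4/4 --
  RT 150: heading 180 -> 30
  LT 90: heading 30 -> 120
  REPEAT 4 [
    -- iteration 1/4 --
    FD 1: (24,41.569) -> (23.5,42.435) [heading=120, draw]
    PD: pen down
    BK 7: (23.5,42.435) -> (27,36.373) [heading=120, draw]
    -- iteration 2/4 --
    FD 1: (27,36.373) -> (26.5,37.239) [heading=120, draw]
    PD: pen down
    BK 7: (26.5,37.239) -> (30,31.177) [heading=120, draw]
    -- iteration 3/4 --
    FD 1: (30,31.177) -> (29.5,32.043) [heading=120, draw]
    PD: pen down
    BK 7: (29.5,32.043) -> (33,25.981) [heading=120, draw]
    -- iteration 4/4 --
    FD 1: (33,25.981) -> (32.5,26.847) [heading=120, draw]
    PD: pen down
    BK 7: (32.5,26.847) -> (36,20.785) [heading=120, draw]
  ]
]
Final: pos=(36,20.785), heading=120, 32 segment(s) drawn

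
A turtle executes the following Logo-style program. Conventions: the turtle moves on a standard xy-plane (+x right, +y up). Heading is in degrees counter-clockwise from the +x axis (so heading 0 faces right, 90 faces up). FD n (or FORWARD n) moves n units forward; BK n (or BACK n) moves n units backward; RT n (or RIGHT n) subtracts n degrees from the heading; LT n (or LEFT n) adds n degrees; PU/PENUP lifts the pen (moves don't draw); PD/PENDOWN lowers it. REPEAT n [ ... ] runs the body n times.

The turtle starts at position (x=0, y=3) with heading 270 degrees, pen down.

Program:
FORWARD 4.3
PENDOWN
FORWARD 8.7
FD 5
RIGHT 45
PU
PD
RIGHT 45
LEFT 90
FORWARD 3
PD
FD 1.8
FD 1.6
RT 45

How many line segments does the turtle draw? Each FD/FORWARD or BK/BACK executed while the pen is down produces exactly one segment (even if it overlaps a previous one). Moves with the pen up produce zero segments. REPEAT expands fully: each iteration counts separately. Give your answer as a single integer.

Answer: 6

Derivation:
Executing turtle program step by step:
Start: pos=(0,3), heading=270, pen down
FD 4.3: (0,3) -> (0,-1.3) [heading=270, draw]
PD: pen down
FD 8.7: (0,-1.3) -> (0,-10) [heading=270, draw]
FD 5: (0,-10) -> (0,-15) [heading=270, draw]
RT 45: heading 270 -> 225
PU: pen up
PD: pen down
RT 45: heading 225 -> 180
LT 90: heading 180 -> 270
FD 3: (0,-15) -> (0,-18) [heading=270, draw]
PD: pen down
FD 1.8: (0,-18) -> (0,-19.8) [heading=270, draw]
FD 1.6: (0,-19.8) -> (0,-21.4) [heading=270, draw]
RT 45: heading 270 -> 225
Final: pos=(0,-21.4), heading=225, 6 segment(s) drawn
Segments drawn: 6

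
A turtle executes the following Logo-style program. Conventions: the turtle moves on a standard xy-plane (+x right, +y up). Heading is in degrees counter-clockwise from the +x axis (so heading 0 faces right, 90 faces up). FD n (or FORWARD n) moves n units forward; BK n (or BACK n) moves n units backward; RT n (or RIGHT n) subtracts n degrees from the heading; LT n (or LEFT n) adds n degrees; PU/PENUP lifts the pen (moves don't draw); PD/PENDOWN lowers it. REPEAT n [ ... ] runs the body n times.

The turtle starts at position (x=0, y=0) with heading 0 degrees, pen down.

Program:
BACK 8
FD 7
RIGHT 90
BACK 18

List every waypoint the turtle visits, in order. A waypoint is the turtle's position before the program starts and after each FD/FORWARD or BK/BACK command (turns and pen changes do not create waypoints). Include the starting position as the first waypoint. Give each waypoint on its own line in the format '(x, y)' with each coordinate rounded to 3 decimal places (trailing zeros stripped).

Answer: (0, 0)
(-8, 0)
(-1, 0)
(-1, 18)

Derivation:
Executing turtle program step by step:
Start: pos=(0,0), heading=0, pen down
BK 8: (0,0) -> (-8,0) [heading=0, draw]
FD 7: (-8,0) -> (-1,0) [heading=0, draw]
RT 90: heading 0 -> 270
BK 18: (-1,0) -> (-1,18) [heading=270, draw]
Final: pos=(-1,18), heading=270, 3 segment(s) drawn
Waypoints (4 total):
(0, 0)
(-8, 0)
(-1, 0)
(-1, 18)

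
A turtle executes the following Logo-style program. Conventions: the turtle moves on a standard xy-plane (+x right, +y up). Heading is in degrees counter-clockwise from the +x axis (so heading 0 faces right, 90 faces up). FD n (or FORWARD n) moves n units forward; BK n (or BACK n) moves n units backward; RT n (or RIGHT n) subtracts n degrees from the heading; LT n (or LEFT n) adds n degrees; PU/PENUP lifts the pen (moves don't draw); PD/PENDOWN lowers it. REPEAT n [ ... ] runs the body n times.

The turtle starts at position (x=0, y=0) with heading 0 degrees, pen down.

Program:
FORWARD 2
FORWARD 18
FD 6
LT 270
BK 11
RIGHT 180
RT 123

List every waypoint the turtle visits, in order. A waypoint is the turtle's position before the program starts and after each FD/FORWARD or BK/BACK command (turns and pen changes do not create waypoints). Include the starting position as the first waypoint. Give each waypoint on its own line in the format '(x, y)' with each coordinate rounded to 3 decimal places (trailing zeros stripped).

Executing turtle program step by step:
Start: pos=(0,0), heading=0, pen down
FD 2: (0,0) -> (2,0) [heading=0, draw]
FD 18: (2,0) -> (20,0) [heading=0, draw]
FD 6: (20,0) -> (26,0) [heading=0, draw]
LT 270: heading 0 -> 270
BK 11: (26,0) -> (26,11) [heading=270, draw]
RT 180: heading 270 -> 90
RT 123: heading 90 -> 327
Final: pos=(26,11), heading=327, 4 segment(s) drawn
Waypoints (5 total):
(0, 0)
(2, 0)
(20, 0)
(26, 0)
(26, 11)

Answer: (0, 0)
(2, 0)
(20, 0)
(26, 0)
(26, 11)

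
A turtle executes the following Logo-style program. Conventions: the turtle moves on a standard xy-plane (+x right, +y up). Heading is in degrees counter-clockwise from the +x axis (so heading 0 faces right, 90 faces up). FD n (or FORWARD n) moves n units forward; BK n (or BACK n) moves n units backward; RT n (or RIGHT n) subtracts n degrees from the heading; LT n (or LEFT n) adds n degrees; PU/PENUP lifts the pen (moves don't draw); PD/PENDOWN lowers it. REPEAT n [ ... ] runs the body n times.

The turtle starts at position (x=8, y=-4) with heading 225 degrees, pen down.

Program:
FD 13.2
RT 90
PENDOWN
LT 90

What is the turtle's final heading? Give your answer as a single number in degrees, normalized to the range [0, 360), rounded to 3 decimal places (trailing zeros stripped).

Answer: 225

Derivation:
Executing turtle program step by step:
Start: pos=(8,-4), heading=225, pen down
FD 13.2: (8,-4) -> (-1.334,-13.334) [heading=225, draw]
RT 90: heading 225 -> 135
PD: pen down
LT 90: heading 135 -> 225
Final: pos=(-1.334,-13.334), heading=225, 1 segment(s) drawn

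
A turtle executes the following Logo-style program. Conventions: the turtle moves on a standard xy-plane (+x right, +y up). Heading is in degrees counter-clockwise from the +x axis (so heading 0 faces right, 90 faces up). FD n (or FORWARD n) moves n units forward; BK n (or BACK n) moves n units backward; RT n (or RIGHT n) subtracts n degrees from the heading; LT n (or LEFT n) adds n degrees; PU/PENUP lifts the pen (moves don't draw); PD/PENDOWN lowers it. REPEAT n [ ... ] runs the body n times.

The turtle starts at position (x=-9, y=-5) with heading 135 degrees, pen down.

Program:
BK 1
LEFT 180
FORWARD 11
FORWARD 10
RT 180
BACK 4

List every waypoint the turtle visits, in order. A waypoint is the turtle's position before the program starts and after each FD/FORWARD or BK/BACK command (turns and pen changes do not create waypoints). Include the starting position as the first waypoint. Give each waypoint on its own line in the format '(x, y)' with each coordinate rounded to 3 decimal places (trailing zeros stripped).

Executing turtle program step by step:
Start: pos=(-9,-5), heading=135, pen down
BK 1: (-9,-5) -> (-8.293,-5.707) [heading=135, draw]
LT 180: heading 135 -> 315
FD 11: (-8.293,-5.707) -> (-0.515,-13.485) [heading=315, draw]
FD 10: (-0.515,-13.485) -> (6.556,-20.556) [heading=315, draw]
RT 180: heading 315 -> 135
BK 4: (6.556,-20.556) -> (9.385,-23.385) [heading=135, draw]
Final: pos=(9.385,-23.385), heading=135, 4 segment(s) drawn
Waypoints (5 total):
(-9, -5)
(-8.293, -5.707)
(-0.515, -13.485)
(6.556, -20.556)
(9.385, -23.385)

Answer: (-9, -5)
(-8.293, -5.707)
(-0.515, -13.485)
(6.556, -20.556)
(9.385, -23.385)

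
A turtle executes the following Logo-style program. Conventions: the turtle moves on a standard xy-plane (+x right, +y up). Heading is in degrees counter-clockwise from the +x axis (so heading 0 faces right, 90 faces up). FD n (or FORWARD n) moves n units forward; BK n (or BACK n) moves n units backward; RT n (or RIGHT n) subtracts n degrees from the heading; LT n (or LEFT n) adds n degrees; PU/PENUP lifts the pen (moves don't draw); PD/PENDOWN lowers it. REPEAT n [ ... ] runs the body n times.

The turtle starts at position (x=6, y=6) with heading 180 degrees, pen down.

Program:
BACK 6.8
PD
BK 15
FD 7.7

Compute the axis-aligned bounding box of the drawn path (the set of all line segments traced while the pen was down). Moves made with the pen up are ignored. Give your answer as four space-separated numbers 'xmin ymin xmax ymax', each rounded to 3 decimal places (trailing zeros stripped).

Executing turtle program step by step:
Start: pos=(6,6), heading=180, pen down
BK 6.8: (6,6) -> (12.8,6) [heading=180, draw]
PD: pen down
BK 15: (12.8,6) -> (27.8,6) [heading=180, draw]
FD 7.7: (27.8,6) -> (20.1,6) [heading=180, draw]
Final: pos=(20.1,6), heading=180, 3 segment(s) drawn

Segment endpoints: x in {6, 12.8, 20.1, 27.8}, y in {6, 6, 6, 6}
xmin=6, ymin=6, xmax=27.8, ymax=6

Answer: 6 6 27.8 6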